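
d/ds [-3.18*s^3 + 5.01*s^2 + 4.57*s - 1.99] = -9.54*s^2 + 10.02*s + 4.57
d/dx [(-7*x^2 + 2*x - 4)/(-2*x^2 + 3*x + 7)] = (-17*x^2 - 114*x + 26)/(4*x^4 - 12*x^3 - 19*x^2 + 42*x + 49)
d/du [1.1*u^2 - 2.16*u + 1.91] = 2.2*u - 2.16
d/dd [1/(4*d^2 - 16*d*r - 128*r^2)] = (-d/2 + r)/(-d^2 + 4*d*r + 32*r^2)^2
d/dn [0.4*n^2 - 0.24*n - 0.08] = 0.8*n - 0.24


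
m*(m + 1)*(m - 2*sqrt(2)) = m^3 - 2*sqrt(2)*m^2 + m^2 - 2*sqrt(2)*m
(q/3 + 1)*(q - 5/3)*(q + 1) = q^3/3 + 7*q^2/9 - 11*q/9 - 5/3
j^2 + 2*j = j*(j + 2)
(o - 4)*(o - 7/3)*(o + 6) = o^3 - o^2/3 - 86*o/3 + 56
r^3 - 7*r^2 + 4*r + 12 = (r - 6)*(r - 2)*(r + 1)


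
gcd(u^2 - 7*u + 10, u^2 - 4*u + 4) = u - 2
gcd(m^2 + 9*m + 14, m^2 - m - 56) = m + 7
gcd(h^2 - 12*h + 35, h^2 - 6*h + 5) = h - 5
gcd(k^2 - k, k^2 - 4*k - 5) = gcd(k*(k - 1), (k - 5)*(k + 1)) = 1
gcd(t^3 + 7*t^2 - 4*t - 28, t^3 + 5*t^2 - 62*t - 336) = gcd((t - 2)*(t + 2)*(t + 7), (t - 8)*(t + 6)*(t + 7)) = t + 7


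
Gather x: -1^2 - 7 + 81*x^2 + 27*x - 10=81*x^2 + 27*x - 18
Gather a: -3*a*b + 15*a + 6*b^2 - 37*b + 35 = a*(15 - 3*b) + 6*b^2 - 37*b + 35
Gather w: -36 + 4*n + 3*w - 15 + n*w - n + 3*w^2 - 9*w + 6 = 3*n + 3*w^2 + w*(n - 6) - 45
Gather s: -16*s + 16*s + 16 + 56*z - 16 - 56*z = 0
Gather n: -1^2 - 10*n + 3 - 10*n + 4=6 - 20*n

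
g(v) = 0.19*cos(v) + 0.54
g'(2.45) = -0.12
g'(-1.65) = 0.19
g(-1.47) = 0.56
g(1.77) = 0.50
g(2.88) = 0.36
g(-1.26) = 0.60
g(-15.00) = 0.40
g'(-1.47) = 0.19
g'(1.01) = -0.16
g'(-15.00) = 0.12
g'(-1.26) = 0.18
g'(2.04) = -0.17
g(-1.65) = 0.52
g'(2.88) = -0.05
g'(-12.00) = -0.10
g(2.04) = 0.45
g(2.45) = 0.39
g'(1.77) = -0.19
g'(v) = -0.19*sin(v)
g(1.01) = 0.64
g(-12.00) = 0.70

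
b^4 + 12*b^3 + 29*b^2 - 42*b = b*(b - 1)*(b + 6)*(b + 7)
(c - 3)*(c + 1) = c^2 - 2*c - 3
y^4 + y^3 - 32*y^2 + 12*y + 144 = (y - 4)*(y - 3)*(y + 2)*(y + 6)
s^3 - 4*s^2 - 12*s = s*(s - 6)*(s + 2)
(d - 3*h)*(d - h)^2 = d^3 - 5*d^2*h + 7*d*h^2 - 3*h^3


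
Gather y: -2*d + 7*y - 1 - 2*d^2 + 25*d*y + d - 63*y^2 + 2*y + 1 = -2*d^2 - d - 63*y^2 + y*(25*d + 9)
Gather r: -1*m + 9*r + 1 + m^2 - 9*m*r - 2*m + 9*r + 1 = m^2 - 3*m + r*(18 - 9*m) + 2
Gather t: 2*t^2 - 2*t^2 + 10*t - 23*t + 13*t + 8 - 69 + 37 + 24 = 0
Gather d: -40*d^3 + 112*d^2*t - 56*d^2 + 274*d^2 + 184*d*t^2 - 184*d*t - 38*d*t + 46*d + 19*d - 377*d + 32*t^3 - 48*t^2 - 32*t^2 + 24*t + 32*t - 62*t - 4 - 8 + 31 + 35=-40*d^3 + d^2*(112*t + 218) + d*(184*t^2 - 222*t - 312) + 32*t^3 - 80*t^2 - 6*t + 54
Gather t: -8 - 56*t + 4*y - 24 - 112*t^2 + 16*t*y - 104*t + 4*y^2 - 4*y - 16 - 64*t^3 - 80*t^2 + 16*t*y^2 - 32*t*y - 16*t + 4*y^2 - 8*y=-64*t^3 - 192*t^2 + t*(16*y^2 - 16*y - 176) + 8*y^2 - 8*y - 48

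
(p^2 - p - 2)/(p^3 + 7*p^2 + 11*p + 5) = (p - 2)/(p^2 + 6*p + 5)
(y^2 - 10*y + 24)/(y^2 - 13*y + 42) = (y - 4)/(y - 7)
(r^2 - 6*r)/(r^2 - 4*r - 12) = r/(r + 2)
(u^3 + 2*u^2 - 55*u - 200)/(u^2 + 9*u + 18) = (u^3 + 2*u^2 - 55*u - 200)/(u^2 + 9*u + 18)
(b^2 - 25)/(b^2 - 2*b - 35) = (b - 5)/(b - 7)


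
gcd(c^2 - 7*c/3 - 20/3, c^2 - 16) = c - 4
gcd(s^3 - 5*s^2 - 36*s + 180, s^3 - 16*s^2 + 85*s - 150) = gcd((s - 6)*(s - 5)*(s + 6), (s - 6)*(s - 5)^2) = s^2 - 11*s + 30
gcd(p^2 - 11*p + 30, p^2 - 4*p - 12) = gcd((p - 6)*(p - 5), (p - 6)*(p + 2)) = p - 6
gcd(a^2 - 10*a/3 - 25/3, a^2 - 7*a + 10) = a - 5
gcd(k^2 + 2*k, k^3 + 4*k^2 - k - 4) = 1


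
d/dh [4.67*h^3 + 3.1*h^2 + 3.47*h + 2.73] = 14.01*h^2 + 6.2*h + 3.47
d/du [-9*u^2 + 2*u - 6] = 2 - 18*u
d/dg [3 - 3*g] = -3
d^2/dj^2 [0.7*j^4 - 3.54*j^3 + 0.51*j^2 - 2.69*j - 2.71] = 8.4*j^2 - 21.24*j + 1.02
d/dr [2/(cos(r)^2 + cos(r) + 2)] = 2*(2*cos(r) + 1)*sin(r)/(cos(r)^2 + cos(r) + 2)^2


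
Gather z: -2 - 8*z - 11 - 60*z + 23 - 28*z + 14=24 - 96*z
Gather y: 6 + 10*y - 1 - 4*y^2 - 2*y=-4*y^2 + 8*y + 5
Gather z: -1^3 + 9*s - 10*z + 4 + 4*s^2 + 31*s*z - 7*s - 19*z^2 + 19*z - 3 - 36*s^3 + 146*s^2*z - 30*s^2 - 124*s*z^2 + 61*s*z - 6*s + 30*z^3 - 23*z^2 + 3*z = -36*s^3 - 26*s^2 - 4*s + 30*z^3 + z^2*(-124*s - 42) + z*(146*s^2 + 92*s + 12)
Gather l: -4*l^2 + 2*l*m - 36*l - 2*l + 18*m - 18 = -4*l^2 + l*(2*m - 38) + 18*m - 18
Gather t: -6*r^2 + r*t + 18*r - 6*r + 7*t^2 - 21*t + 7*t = -6*r^2 + 12*r + 7*t^2 + t*(r - 14)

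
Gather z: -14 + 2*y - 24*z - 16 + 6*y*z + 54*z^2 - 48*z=2*y + 54*z^2 + z*(6*y - 72) - 30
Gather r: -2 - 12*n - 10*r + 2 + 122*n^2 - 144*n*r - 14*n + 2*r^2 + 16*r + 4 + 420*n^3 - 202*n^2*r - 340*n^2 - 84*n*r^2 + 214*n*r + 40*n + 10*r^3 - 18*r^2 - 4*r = 420*n^3 - 218*n^2 + 14*n + 10*r^3 + r^2*(-84*n - 16) + r*(-202*n^2 + 70*n + 2) + 4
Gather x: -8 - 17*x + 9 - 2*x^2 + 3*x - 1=-2*x^2 - 14*x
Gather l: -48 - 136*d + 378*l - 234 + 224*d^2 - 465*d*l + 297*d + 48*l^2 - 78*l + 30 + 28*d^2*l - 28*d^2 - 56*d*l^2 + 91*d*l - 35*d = 196*d^2 + 126*d + l^2*(48 - 56*d) + l*(28*d^2 - 374*d + 300) - 252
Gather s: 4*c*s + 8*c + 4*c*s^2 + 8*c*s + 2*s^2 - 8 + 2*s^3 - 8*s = 8*c + 2*s^3 + s^2*(4*c + 2) + s*(12*c - 8) - 8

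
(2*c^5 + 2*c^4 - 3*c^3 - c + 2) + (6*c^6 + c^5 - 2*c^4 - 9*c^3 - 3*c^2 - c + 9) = 6*c^6 + 3*c^5 - 12*c^3 - 3*c^2 - 2*c + 11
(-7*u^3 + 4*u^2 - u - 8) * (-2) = 14*u^3 - 8*u^2 + 2*u + 16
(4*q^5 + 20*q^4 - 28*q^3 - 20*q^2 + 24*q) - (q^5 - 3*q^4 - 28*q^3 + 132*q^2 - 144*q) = 3*q^5 + 23*q^4 - 152*q^2 + 168*q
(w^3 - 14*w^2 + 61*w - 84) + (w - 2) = w^3 - 14*w^2 + 62*w - 86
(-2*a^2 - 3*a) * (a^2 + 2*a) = -2*a^4 - 7*a^3 - 6*a^2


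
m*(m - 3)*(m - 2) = m^3 - 5*m^2 + 6*m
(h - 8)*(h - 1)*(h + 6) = h^3 - 3*h^2 - 46*h + 48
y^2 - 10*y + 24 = (y - 6)*(y - 4)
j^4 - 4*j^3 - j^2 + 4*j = j*(j - 4)*(j - 1)*(j + 1)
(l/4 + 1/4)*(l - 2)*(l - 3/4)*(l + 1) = l^4/4 - 3*l^3/16 - 3*l^2/4 + l/16 + 3/8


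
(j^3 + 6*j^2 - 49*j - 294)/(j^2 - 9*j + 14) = (j^2 + 13*j + 42)/(j - 2)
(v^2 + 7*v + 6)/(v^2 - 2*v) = (v^2 + 7*v + 6)/(v*(v - 2))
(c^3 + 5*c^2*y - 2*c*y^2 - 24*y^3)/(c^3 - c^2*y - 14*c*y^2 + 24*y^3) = (-c - 3*y)/(-c + 3*y)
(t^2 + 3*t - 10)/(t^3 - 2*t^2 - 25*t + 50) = 1/(t - 5)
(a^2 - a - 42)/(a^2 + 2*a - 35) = (a^2 - a - 42)/(a^2 + 2*a - 35)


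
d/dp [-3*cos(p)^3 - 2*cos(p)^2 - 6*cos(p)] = (9*cos(p)^2 + 4*cos(p) + 6)*sin(p)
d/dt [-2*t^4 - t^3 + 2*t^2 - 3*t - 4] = -8*t^3 - 3*t^2 + 4*t - 3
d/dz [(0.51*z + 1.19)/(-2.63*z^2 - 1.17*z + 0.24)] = (1.3413*z^2 + 6.2594*z + 1.5147)/(6.9169*z^4 + 6.1542*z^3 + 0.1065*z^2 - 0.5616*z + 0.0576)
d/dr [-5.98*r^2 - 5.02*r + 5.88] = -11.96*r - 5.02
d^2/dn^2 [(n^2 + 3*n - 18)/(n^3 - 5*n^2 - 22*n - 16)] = 2*(n^6 + 9*n^5 - 87*n^4 + 863*n^3 - 114*n^2 - 7524*n - 8072)/(n^9 - 15*n^8 + 9*n^7 + 487*n^6 + 282*n^5 - 6348*n^4 - 20440*n^3 - 27072*n^2 - 16896*n - 4096)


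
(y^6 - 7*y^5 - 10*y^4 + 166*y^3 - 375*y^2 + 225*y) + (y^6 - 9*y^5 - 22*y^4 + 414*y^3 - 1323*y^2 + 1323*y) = 2*y^6 - 16*y^5 - 32*y^4 + 580*y^3 - 1698*y^2 + 1548*y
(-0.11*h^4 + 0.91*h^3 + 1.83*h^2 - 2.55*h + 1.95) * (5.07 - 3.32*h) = 0.3652*h^5 - 3.5789*h^4 - 1.4619*h^3 + 17.7441*h^2 - 19.4025*h + 9.8865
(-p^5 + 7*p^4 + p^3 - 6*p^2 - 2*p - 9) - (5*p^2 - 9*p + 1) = -p^5 + 7*p^4 + p^3 - 11*p^2 + 7*p - 10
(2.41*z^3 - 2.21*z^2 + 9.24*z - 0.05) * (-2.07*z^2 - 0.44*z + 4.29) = -4.9887*z^5 + 3.5143*z^4 - 7.8155*z^3 - 13.443*z^2 + 39.6616*z - 0.2145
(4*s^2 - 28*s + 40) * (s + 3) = 4*s^3 - 16*s^2 - 44*s + 120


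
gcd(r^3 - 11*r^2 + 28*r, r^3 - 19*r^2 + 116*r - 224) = r^2 - 11*r + 28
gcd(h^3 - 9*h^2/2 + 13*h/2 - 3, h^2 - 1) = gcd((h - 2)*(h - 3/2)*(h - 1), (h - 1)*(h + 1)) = h - 1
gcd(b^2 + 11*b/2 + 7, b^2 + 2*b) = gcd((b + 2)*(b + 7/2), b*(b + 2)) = b + 2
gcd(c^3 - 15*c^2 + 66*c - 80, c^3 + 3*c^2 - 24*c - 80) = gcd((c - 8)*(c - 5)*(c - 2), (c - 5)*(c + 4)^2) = c - 5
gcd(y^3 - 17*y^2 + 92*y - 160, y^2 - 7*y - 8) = y - 8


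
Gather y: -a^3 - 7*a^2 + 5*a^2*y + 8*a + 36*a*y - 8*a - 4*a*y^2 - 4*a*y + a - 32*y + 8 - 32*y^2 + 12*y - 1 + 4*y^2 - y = -a^3 - 7*a^2 + a + y^2*(-4*a - 28) + y*(5*a^2 + 32*a - 21) + 7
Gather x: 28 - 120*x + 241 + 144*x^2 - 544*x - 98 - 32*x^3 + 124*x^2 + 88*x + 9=-32*x^3 + 268*x^2 - 576*x + 180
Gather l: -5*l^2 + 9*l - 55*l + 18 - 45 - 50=-5*l^2 - 46*l - 77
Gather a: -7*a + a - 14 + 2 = -6*a - 12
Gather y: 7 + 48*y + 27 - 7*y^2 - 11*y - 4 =-7*y^2 + 37*y + 30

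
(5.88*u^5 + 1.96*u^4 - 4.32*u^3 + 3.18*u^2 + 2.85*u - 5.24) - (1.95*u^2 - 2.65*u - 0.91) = 5.88*u^5 + 1.96*u^4 - 4.32*u^3 + 1.23*u^2 + 5.5*u - 4.33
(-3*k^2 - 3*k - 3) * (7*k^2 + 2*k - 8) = -21*k^4 - 27*k^3 - 3*k^2 + 18*k + 24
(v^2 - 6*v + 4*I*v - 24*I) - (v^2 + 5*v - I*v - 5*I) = -11*v + 5*I*v - 19*I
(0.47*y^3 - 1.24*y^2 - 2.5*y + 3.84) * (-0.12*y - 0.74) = -0.0564*y^4 - 0.199*y^3 + 1.2176*y^2 + 1.3892*y - 2.8416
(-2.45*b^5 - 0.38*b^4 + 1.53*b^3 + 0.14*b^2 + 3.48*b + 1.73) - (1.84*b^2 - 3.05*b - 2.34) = -2.45*b^5 - 0.38*b^4 + 1.53*b^3 - 1.7*b^2 + 6.53*b + 4.07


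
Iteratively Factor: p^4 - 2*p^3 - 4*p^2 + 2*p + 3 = (p - 3)*(p^3 + p^2 - p - 1) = (p - 3)*(p + 1)*(p^2 - 1) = (p - 3)*(p - 1)*(p + 1)*(p + 1)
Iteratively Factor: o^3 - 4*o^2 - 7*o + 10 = (o - 5)*(o^2 + o - 2) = (o - 5)*(o + 2)*(o - 1)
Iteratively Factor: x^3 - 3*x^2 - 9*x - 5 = (x + 1)*(x^2 - 4*x - 5) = (x + 1)^2*(x - 5)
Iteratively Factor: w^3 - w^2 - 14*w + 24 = (w - 3)*(w^2 + 2*w - 8) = (w - 3)*(w + 4)*(w - 2)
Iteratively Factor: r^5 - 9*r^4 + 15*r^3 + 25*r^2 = (r)*(r^4 - 9*r^3 + 15*r^2 + 25*r) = r*(r - 5)*(r^3 - 4*r^2 - 5*r) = r^2*(r - 5)*(r^2 - 4*r - 5) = r^2*(r - 5)^2*(r + 1)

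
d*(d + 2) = d^2 + 2*d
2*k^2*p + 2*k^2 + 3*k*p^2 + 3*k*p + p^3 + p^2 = (k + p)*(2*k + p)*(p + 1)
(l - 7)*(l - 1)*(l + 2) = l^3 - 6*l^2 - 9*l + 14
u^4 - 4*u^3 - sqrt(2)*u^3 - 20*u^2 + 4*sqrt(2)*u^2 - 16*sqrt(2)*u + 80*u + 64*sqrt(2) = (u - 4)*(u - 4*sqrt(2))*(u + sqrt(2))*(u + 2*sqrt(2))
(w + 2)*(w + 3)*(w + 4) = w^3 + 9*w^2 + 26*w + 24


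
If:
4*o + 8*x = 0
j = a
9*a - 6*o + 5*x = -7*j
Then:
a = -17*x/16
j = -17*x/16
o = -2*x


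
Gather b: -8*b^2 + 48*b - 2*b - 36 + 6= -8*b^2 + 46*b - 30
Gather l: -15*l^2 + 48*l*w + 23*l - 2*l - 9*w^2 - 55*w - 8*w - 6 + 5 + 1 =-15*l^2 + l*(48*w + 21) - 9*w^2 - 63*w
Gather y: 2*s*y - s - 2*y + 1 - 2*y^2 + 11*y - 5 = -s - 2*y^2 + y*(2*s + 9) - 4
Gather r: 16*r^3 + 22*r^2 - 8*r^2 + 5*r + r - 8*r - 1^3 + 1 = 16*r^3 + 14*r^2 - 2*r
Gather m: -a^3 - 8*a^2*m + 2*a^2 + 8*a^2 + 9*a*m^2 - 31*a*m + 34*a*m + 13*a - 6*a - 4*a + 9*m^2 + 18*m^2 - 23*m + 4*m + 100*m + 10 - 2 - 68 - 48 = -a^3 + 10*a^2 + 3*a + m^2*(9*a + 27) + m*(-8*a^2 + 3*a + 81) - 108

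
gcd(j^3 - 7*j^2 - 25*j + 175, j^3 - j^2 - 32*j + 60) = j - 5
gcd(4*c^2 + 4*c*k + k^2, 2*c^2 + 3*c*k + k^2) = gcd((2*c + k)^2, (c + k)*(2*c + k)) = 2*c + k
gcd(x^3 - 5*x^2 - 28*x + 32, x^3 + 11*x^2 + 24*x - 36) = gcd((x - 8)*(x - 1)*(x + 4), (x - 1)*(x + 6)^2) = x - 1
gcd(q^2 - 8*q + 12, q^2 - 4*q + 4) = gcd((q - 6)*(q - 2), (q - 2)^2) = q - 2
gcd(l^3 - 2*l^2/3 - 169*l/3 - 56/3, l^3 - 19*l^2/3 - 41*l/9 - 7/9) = l + 1/3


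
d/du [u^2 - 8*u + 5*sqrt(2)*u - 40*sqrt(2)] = 2*u - 8 + 5*sqrt(2)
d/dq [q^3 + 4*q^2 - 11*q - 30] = 3*q^2 + 8*q - 11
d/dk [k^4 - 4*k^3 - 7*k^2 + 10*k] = 4*k^3 - 12*k^2 - 14*k + 10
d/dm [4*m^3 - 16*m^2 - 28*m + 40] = 12*m^2 - 32*m - 28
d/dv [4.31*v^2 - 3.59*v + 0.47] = 8.62*v - 3.59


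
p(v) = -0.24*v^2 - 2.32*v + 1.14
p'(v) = -0.48*v - 2.32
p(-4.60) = 6.73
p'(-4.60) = -0.11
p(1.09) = -1.67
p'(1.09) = -2.84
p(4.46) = -13.98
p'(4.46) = -4.46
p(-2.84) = 5.79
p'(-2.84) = -0.96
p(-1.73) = 4.44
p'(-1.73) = -1.49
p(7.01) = -26.92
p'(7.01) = -5.68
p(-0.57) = 2.38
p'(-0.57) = -2.05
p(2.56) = -6.37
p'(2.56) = -3.55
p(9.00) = -39.18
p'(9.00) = -6.64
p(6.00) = -21.42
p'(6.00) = -5.20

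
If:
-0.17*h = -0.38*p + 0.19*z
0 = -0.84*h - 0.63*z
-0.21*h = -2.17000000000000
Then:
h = 10.33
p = -2.27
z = -13.78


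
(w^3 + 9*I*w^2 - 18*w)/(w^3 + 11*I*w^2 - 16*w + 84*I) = w*(w + 3*I)/(w^2 + 5*I*w + 14)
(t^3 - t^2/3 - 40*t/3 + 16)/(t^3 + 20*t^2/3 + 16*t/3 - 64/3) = (t - 3)/(t + 4)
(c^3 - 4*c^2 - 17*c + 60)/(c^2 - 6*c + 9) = (c^2 - c - 20)/(c - 3)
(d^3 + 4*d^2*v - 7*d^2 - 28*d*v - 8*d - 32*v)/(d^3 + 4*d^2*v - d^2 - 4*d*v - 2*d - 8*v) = (d - 8)/(d - 2)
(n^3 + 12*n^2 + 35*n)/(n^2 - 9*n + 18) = n*(n^2 + 12*n + 35)/(n^2 - 9*n + 18)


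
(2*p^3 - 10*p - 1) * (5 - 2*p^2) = -4*p^5 + 30*p^3 + 2*p^2 - 50*p - 5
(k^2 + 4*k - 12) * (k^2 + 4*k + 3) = k^4 + 8*k^3 + 7*k^2 - 36*k - 36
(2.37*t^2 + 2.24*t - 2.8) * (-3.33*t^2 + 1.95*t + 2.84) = -7.8921*t^4 - 2.8377*t^3 + 20.4228*t^2 + 0.9016*t - 7.952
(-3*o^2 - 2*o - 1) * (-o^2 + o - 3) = 3*o^4 - o^3 + 8*o^2 + 5*o + 3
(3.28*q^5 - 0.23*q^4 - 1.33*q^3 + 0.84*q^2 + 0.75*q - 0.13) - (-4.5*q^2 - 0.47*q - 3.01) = 3.28*q^5 - 0.23*q^4 - 1.33*q^3 + 5.34*q^2 + 1.22*q + 2.88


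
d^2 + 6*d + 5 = (d + 1)*(d + 5)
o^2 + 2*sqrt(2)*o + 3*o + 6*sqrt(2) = (o + 3)*(o + 2*sqrt(2))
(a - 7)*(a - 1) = a^2 - 8*a + 7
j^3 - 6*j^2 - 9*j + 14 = (j - 7)*(j - 1)*(j + 2)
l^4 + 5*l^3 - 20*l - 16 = (l - 2)*(l + 1)*(l + 2)*(l + 4)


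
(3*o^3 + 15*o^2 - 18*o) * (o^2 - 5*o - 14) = 3*o^5 - 135*o^3 - 120*o^2 + 252*o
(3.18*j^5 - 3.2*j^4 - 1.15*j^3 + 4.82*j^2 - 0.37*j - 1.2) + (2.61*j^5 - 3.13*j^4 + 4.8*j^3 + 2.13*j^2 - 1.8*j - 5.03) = 5.79*j^5 - 6.33*j^4 + 3.65*j^3 + 6.95*j^2 - 2.17*j - 6.23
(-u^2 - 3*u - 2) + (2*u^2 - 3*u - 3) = u^2 - 6*u - 5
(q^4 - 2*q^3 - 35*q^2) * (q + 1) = q^5 - q^4 - 37*q^3 - 35*q^2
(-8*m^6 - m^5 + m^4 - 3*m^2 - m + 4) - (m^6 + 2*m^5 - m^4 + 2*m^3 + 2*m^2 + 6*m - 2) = -9*m^6 - 3*m^5 + 2*m^4 - 2*m^3 - 5*m^2 - 7*m + 6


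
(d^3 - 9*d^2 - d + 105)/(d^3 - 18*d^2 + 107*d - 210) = (d + 3)/(d - 6)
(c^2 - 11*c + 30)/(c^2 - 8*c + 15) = (c - 6)/(c - 3)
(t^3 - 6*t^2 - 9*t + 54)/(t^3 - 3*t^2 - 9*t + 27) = (t - 6)/(t - 3)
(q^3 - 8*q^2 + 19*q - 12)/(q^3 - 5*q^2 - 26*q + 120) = (q^2 - 4*q + 3)/(q^2 - q - 30)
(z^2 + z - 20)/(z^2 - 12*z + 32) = (z + 5)/(z - 8)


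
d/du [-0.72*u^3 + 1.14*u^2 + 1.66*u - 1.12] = -2.16*u^2 + 2.28*u + 1.66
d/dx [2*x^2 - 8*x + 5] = 4*x - 8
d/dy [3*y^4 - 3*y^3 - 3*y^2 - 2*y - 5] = 12*y^3 - 9*y^2 - 6*y - 2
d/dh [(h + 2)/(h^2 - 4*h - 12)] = -1/(h^2 - 12*h + 36)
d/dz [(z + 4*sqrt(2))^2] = 2*z + 8*sqrt(2)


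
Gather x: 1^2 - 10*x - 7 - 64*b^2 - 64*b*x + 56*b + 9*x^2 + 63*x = -64*b^2 + 56*b + 9*x^2 + x*(53 - 64*b) - 6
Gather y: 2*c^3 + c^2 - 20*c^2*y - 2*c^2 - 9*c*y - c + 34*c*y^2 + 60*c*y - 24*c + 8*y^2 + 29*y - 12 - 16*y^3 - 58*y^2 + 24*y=2*c^3 - c^2 - 25*c - 16*y^3 + y^2*(34*c - 50) + y*(-20*c^2 + 51*c + 53) - 12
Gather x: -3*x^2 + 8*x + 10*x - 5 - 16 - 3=-3*x^2 + 18*x - 24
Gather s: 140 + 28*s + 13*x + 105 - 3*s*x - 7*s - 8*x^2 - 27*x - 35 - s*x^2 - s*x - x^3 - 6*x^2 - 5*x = s*(-x^2 - 4*x + 21) - x^3 - 14*x^2 - 19*x + 210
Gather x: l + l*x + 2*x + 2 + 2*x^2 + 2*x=l + 2*x^2 + x*(l + 4) + 2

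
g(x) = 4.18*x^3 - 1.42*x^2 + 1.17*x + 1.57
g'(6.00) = 435.57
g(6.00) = 860.35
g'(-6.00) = 469.65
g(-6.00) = -959.45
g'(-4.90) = 316.17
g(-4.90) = -530.03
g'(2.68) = 83.63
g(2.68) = 74.97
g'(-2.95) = 118.68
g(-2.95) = -121.55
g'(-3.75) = 188.16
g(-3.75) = -243.22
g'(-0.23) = 2.49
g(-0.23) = 1.17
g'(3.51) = 145.70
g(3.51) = 168.94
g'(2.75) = 88.19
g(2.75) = 80.98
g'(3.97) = 187.54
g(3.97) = 245.38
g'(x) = 12.54*x^2 - 2.84*x + 1.17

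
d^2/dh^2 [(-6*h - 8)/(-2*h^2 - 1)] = 8*(6*h^3 + 24*h^2 - 9*h - 4)/(8*h^6 + 12*h^4 + 6*h^2 + 1)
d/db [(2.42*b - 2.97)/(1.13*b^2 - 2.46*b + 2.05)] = (-2.7346*b^2 + 6.7122*b - 2.3452)/(1.2769*b^4 - 5.5596*b^3 + 10.6846*b^2 - 10.086*b + 4.2025)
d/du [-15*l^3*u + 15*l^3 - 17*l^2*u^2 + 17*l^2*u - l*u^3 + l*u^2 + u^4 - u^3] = -15*l^3 - 34*l^2*u + 17*l^2 - 3*l*u^2 + 2*l*u + 4*u^3 - 3*u^2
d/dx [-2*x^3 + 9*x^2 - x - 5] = -6*x^2 + 18*x - 1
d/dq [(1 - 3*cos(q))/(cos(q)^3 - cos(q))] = (-6*cos(q)^3 + 3*cos(q)^2 - 1)/(sin(q)^3*cos(q)^2)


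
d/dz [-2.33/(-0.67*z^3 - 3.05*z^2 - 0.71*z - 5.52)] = (-4.6833*z^2 - 14.213*z - 1.6543)/(0.67*z^3 + 3.05*z^2 + 0.71*z + 5.52)^2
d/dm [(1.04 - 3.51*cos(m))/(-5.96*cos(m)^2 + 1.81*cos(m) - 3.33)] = (20.9196*cos(m)^2 - 12.3968*cos(m) - 9.8059)*sin(m)/(35.5216*cos(m)^4 - 21.5752*cos(m)^3 + 42.9697*cos(m)^2 - 12.0546*cos(m) + 11.0889)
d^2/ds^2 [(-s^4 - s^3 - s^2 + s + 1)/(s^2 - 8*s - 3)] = 2*(-s^6 + 24*s^5 - 183*s^4 - 266*s^3 - 132*s^2 - 42*s + 34)/(s^6 - 24*s^5 + 183*s^4 - 368*s^3 - 549*s^2 - 216*s - 27)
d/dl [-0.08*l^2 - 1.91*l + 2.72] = -0.16*l - 1.91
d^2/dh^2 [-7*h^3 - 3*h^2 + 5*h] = -42*h - 6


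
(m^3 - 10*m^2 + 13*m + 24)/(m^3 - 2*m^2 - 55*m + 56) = (m^2 - 2*m - 3)/(m^2 + 6*m - 7)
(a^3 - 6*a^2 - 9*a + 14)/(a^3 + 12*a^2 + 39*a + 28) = (a^3 - 6*a^2 - 9*a + 14)/(a^3 + 12*a^2 + 39*a + 28)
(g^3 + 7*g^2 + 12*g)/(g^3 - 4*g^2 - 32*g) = (g + 3)/(g - 8)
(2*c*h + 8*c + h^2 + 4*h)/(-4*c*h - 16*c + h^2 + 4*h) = (-2*c - h)/(4*c - h)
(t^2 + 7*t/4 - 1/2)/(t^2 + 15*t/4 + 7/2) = (4*t - 1)/(4*t + 7)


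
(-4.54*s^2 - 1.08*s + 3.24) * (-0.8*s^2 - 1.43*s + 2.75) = 3.632*s^4 + 7.3562*s^3 - 13.5326*s^2 - 7.6032*s + 8.91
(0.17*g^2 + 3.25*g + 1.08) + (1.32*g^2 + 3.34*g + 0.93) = 1.49*g^2 + 6.59*g + 2.01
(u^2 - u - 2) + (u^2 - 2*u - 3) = 2*u^2 - 3*u - 5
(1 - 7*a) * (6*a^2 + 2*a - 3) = -42*a^3 - 8*a^2 + 23*a - 3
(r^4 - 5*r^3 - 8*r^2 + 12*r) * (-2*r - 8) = -2*r^5 + 2*r^4 + 56*r^3 + 40*r^2 - 96*r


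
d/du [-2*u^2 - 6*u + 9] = -4*u - 6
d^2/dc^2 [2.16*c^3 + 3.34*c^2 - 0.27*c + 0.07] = 12.96*c + 6.68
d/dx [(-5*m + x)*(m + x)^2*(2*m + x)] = -23*m^3 - 30*m^2*x - 3*m*x^2 + 4*x^3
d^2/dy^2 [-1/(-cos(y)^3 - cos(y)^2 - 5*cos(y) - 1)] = ((23*cos(y) + 8*cos(2*y) + 9*cos(3*y))*(cos(y)^3 + cos(y)^2 + 5*cos(y) + 1)/4 + 2*(3*cos(y)^2 + 2*cos(y) + 5)^2*sin(y)^2)/(cos(y)^3 + cos(y)^2 + 5*cos(y) + 1)^3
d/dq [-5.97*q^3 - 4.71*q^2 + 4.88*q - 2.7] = -17.91*q^2 - 9.42*q + 4.88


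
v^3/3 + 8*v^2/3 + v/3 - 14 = (v/3 + 1)*(v - 2)*(v + 7)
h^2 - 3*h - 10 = (h - 5)*(h + 2)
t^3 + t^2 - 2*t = t*(t - 1)*(t + 2)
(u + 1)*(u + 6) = u^2 + 7*u + 6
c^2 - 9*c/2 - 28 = (c - 8)*(c + 7/2)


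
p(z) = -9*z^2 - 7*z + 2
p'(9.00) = -169.00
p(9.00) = -790.00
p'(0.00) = -7.00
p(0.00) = 2.00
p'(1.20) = -28.60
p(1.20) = -19.36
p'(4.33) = -84.94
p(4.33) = -197.05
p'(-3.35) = 53.30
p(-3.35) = -75.55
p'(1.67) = -37.06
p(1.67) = -34.79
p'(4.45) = -87.10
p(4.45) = -207.37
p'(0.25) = -11.50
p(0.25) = -0.31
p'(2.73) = -56.14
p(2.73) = -84.19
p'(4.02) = -79.36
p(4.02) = -171.58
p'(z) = -18*z - 7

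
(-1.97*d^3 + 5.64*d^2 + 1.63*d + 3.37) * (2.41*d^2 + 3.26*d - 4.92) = -4.7477*d^5 + 7.1702*d^4 + 32.0071*d^3 - 14.3133*d^2 + 2.9666*d - 16.5804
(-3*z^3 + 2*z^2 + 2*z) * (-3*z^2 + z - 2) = 9*z^5 - 9*z^4 + 2*z^3 - 2*z^2 - 4*z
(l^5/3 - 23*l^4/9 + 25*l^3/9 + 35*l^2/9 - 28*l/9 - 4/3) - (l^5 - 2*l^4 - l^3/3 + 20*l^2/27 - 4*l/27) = -2*l^5/3 - 5*l^4/9 + 28*l^3/9 + 85*l^2/27 - 80*l/27 - 4/3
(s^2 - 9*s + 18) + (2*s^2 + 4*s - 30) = 3*s^2 - 5*s - 12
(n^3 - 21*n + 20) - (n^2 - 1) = n^3 - n^2 - 21*n + 21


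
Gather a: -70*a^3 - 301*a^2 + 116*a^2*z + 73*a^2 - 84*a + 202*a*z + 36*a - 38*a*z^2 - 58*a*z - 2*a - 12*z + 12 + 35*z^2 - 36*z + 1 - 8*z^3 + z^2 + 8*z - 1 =-70*a^3 + a^2*(116*z - 228) + a*(-38*z^2 + 144*z - 50) - 8*z^3 + 36*z^2 - 40*z + 12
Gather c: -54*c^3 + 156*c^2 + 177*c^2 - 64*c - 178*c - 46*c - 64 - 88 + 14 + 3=-54*c^3 + 333*c^2 - 288*c - 135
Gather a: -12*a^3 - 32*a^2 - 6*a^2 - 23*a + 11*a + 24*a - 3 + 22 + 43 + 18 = -12*a^3 - 38*a^2 + 12*a + 80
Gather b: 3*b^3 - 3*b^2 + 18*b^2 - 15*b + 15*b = 3*b^3 + 15*b^2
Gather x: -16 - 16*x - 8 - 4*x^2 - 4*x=-4*x^2 - 20*x - 24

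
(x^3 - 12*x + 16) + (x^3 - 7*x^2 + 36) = 2*x^3 - 7*x^2 - 12*x + 52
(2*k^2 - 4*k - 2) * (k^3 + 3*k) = 2*k^5 - 4*k^4 + 4*k^3 - 12*k^2 - 6*k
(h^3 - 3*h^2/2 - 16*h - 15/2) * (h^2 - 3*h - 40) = h^5 - 9*h^4/2 - 103*h^3/2 + 201*h^2/2 + 1325*h/2 + 300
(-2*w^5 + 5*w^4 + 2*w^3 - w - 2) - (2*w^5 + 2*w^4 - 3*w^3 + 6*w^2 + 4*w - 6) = -4*w^5 + 3*w^4 + 5*w^3 - 6*w^2 - 5*w + 4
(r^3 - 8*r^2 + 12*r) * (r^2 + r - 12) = r^5 - 7*r^4 - 8*r^3 + 108*r^2 - 144*r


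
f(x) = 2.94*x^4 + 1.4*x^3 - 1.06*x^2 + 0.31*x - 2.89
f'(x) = 11.76*x^3 + 4.2*x^2 - 2.12*x + 0.31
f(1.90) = 41.79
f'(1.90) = 92.11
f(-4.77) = 1341.59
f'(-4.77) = -1170.34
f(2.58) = 145.16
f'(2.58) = 224.76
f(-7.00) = 6521.74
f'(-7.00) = -3812.73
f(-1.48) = 3.90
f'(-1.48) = -25.48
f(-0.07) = -2.92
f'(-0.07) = 0.47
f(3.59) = 537.68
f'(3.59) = 590.94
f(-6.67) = 5351.48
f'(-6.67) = -3288.37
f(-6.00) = 3464.93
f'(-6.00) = -2375.93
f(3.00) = 264.44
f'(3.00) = 349.27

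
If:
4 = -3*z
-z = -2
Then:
No Solution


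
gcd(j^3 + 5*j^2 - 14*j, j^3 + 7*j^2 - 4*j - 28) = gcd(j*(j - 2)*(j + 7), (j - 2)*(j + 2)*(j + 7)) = j^2 + 5*j - 14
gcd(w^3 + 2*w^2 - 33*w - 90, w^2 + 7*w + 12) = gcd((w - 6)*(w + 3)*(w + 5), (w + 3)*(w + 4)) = w + 3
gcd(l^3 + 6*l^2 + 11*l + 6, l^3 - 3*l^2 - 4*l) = l + 1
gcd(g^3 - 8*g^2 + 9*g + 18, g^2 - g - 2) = g + 1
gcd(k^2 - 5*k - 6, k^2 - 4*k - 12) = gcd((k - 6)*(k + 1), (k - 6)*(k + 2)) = k - 6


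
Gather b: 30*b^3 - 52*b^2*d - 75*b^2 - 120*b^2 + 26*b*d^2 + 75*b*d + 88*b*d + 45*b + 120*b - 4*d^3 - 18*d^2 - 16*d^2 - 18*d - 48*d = 30*b^3 + b^2*(-52*d - 195) + b*(26*d^2 + 163*d + 165) - 4*d^3 - 34*d^2 - 66*d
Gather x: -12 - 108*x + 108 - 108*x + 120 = 216 - 216*x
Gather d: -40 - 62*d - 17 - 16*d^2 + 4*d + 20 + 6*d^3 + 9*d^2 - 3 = 6*d^3 - 7*d^2 - 58*d - 40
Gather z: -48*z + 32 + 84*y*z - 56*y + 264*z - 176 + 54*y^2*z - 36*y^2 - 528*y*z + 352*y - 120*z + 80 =-36*y^2 + 296*y + z*(54*y^2 - 444*y + 96) - 64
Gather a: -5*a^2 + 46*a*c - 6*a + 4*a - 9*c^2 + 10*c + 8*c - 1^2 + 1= -5*a^2 + a*(46*c - 2) - 9*c^2 + 18*c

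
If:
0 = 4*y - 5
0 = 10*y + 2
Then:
No Solution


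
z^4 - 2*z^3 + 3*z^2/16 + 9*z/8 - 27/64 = (z - 3/2)*(z - 3/4)*(z - 1/2)*(z + 3/4)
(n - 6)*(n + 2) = n^2 - 4*n - 12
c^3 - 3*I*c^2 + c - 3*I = (c - 3*I)*(c - I)*(c + I)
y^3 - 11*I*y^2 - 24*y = y*(y - 8*I)*(y - 3*I)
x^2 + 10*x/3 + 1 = (x + 1/3)*(x + 3)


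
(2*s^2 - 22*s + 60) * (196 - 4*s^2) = -8*s^4 + 88*s^3 + 152*s^2 - 4312*s + 11760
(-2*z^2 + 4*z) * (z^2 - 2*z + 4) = -2*z^4 + 8*z^3 - 16*z^2 + 16*z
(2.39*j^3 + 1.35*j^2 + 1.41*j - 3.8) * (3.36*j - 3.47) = 8.0304*j^4 - 3.7573*j^3 + 0.0530999999999988*j^2 - 17.6607*j + 13.186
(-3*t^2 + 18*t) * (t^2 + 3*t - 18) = -3*t^4 + 9*t^3 + 108*t^2 - 324*t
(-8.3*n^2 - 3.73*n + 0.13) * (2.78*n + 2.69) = -23.074*n^3 - 32.6964*n^2 - 9.6723*n + 0.3497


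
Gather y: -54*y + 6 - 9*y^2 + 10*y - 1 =-9*y^2 - 44*y + 5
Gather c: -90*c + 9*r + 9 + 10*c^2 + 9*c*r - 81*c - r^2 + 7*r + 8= 10*c^2 + c*(9*r - 171) - r^2 + 16*r + 17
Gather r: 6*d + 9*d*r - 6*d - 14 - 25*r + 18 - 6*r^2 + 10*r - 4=-6*r^2 + r*(9*d - 15)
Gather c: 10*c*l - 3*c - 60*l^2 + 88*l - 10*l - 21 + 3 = c*(10*l - 3) - 60*l^2 + 78*l - 18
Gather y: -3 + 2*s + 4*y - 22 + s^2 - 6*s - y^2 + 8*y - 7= s^2 - 4*s - y^2 + 12*y - 32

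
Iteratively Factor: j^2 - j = (j - 1)*(j)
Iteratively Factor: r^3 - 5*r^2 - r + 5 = (r - 1)*(r^2 - 4*r - 5) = (r - 1)*(r + 1)*(r - 5)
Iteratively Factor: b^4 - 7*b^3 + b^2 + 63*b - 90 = (b + 3)*(b^3 - 10*b^2 + 31*b - 30) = (b - 3)*(b + 3)*(b^2 - 7*b + 10) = (b - 5)*(b - 3)*(b + 3)*(b - 2)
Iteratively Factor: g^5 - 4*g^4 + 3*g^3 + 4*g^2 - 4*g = (g)*(g^4 - 4*g^3 + 3*g^2 + 4*g - 4) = g*(g - 2)*(g^3 - 2*g^2 - g + 2) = g*(g - 2)*(g + 1)*(g^2 - 3*g + 2) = g*(g - 2)^2*(g + 1)*(g - 1)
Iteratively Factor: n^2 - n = (n)*(n - 1)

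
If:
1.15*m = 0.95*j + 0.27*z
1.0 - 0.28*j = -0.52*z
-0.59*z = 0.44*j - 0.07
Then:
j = 1.59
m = 1.06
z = -1.07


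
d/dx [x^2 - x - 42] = 2*x - 1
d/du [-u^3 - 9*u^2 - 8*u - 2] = -3*u^2 - 18*u - 8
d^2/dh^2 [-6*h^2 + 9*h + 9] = -12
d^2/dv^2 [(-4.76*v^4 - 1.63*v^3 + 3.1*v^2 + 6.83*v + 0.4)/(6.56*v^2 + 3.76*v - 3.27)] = (-409.679872*v^6 - 704.449535999999*v^5 + 208.876416*v^4 + 1255.2952*v^3 + 11.7415679999999*v^2 + 833.691054*v + 262.719452)/(282.300416*v^6 + 485.419008*v^5 - 143.931648*v^4 - 430.781696*v^3 + 71.746416*v^2 + 120.615912*v - 34.965783)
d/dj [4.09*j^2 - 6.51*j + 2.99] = 8.18*j - 6.51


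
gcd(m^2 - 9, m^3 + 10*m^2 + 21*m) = m + 3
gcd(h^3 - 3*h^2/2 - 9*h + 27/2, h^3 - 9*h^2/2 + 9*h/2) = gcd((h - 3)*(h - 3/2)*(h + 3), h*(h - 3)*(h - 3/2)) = h^2 - 9*h/2 + 9/2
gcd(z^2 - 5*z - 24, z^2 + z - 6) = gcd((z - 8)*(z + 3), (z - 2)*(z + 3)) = z + 3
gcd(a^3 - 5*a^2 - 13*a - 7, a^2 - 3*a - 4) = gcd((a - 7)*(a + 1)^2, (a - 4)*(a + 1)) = a + 1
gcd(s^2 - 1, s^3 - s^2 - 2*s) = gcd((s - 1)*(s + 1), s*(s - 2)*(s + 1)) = s + 1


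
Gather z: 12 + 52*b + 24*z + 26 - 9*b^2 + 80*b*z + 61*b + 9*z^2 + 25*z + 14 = -9*b^2 + 113*b + 9*z^2 + z*(80*b + 49) + 52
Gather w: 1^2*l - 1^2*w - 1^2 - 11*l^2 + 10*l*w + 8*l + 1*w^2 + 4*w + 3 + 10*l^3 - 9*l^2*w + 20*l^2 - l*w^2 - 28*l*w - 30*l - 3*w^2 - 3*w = 10*l^3 + 9*l^2 - 21*l + w^2*(-l - 2) + w*(-9*l^2 - 18*l) + 2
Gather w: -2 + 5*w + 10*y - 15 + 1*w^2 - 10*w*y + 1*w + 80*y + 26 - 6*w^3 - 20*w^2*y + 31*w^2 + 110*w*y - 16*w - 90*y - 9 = -6*w^3 + w^2*(32 - 20*y) + w*(100*y - 10)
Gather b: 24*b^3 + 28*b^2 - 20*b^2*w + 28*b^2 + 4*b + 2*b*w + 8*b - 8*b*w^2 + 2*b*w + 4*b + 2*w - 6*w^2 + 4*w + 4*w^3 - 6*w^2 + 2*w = 24*b^3 + b^2*(56 - 20*w) + b*(-8*w^2 + 4*w + 16) + 4*w^3 - 12*w^2 + 8*w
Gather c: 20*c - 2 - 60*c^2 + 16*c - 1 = -60*c^2 + 36*c - 3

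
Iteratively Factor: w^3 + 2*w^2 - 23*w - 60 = (w + 4)*(w^2 - 2*w - 15) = (w - 5)*(w + 4)*(w + 3)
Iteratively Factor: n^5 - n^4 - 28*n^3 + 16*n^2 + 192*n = (n - 4)*(n^4 + 3*n^3 - 16*n^2 - 48*n) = (n - 4)^2*(n^3 + 7*n^2 + 12*n) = (n - 4)^2*(n + 4)*(n^2 + 3*n) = n*(n - 4)^2*(n + 4)*(n + 3)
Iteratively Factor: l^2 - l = (l - 1)*(l)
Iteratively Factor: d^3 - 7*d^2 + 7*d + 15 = (d + 1)*(d^2 - 8*d + 15) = (d - 3)*(d + 1)*(d - 5)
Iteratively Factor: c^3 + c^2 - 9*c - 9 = (c + 1)*(c^2 - 9) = (c - 3)*(c + 1)*(c + 3)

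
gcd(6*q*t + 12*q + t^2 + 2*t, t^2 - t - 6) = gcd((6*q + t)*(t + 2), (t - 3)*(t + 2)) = t + 2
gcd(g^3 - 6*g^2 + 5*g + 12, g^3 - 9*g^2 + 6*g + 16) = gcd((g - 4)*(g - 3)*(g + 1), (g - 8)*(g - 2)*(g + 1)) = g + 1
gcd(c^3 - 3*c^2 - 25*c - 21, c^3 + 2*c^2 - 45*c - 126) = c^2 - 4*c - 21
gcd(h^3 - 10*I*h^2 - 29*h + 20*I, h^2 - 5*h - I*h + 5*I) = h - I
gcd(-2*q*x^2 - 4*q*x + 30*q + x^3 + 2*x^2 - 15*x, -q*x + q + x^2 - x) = 1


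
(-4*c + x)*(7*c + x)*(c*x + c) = -28*c^3*x - 28*c^3 + 3*c^2*x^2 + 3*c^2*x + c*x^3 + c*x^2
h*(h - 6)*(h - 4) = h^3 - 10*h^2 + 24*h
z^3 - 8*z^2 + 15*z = z*(z - 5)*(z - 3)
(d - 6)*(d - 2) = d^2 - 8*d + 12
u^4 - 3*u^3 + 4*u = u*(u - 2)^2*(u + 1)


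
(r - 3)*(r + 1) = r^2 - 2*r - 3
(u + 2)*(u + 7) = u^2 + 9*u + 14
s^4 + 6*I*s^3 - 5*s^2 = s^2*(s + I)*(s + 5*I)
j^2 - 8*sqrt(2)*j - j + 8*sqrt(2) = (j - 1)*(j - 8*sqrt(2))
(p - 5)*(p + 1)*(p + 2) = p^3 - 2*p^2 - 13*p - 10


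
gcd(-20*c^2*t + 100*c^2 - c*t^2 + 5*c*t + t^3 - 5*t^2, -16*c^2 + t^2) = 4*c + t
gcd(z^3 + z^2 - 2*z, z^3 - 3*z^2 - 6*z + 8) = z^2 + z - 2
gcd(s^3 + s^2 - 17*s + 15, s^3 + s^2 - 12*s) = s - 3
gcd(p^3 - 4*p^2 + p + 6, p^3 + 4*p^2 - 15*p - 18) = p^2 - 2*p - 3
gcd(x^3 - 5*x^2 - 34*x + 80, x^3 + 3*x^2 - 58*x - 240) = x^2 - 3*x - 40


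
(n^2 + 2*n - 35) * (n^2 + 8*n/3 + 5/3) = n^4 + 14*n^3/3 - 28*n^2 - 90*n - 175/3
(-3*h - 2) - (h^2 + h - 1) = -h^2 - 4*h - 1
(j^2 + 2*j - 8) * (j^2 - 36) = j^4 + 2*j^3 - 44*j^2 - 72*j + 288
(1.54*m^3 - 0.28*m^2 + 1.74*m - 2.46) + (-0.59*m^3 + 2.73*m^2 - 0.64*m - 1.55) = 0.95*m^3 + 2.45*m^2 + 1.1*m - 4.01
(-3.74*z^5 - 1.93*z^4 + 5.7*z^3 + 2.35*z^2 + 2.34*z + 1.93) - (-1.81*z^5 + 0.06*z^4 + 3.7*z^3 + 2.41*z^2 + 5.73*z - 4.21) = -1.93*z^5 - 1.99*z^4 + 2.0*z^3 - 0.0600000000000001*z^2 - 3.39*z + 6.14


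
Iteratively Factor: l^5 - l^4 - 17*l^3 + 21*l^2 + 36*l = (l + 1)*(l^4 - 2*l^3 - 15*l^2 + 36*l) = (l - 3)*(l + 1)*(l^3 + l^2 - 12*l) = (l - 3)*(l + 1)*(l + 4)*(l^2 - 3*l) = (l - 3)^2*(l + 1)*(l + 4)*(l)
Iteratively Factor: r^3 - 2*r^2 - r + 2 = (r + 1)*(r^2 - 3*r + 2) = (r - 2)*(r + 1)*(r - 1)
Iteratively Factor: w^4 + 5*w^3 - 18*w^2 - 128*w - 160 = (w + 4)*(w^3 + w^2 - 22*w - 40) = (w + 4)^2*(w^2 - 3*w - 10) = (w - 5)*(w + 4)^2*(w + 2)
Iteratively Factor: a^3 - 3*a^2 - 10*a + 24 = (a + 3)*(a^2 - 6*a + 8) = (a - 2)*(a + 3)*(a - 4)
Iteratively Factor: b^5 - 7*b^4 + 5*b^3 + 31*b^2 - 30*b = (b)*(b^4 - 7*b^3 + 5*b^2 + 31*b - 30) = b*(b + 2)*(b^3 - 9*b^2 + 23*b - 15) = b*(b - 3)*(b + 2)*(b^2 - 6*b + 5) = b*(b - 5)*(b - 3)*(b + 2)*(b - 1)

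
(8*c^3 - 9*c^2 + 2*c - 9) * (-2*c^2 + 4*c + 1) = -16*c^5 + 50*c^4 - 32*c^3 + 17*c^2 - 34*c - 9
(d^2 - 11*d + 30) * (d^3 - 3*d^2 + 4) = d^5 - 14*d^4 + 63*d^3 - 86*d^2 - 44*d + 120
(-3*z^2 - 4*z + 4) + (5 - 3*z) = -3*z^2 - 7*z + 9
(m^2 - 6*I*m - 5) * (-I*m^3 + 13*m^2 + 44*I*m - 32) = -I*m^5 + 7*m^4 - 29*I*m^3 + 167*m^2 - 28*I*m + 160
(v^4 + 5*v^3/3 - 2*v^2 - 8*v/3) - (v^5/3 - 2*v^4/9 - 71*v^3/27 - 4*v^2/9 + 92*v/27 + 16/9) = -v^5/3 + 11*v^4/9 + 116*v^3/27 - 14*v^2/9 - 164*v/27 - 16/9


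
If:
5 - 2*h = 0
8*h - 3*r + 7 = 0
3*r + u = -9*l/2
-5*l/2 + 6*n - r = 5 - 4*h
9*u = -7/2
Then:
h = 5/2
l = -479/81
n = -1747/972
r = 9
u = -7/18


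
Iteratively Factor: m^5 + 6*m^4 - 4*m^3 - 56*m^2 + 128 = (m - 2)*(m^4 + 8*m^3 + 12*m^2 - 32*m - 64) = (m - 2)^2*(m^3 + 10*m^2 + 32*m + 32) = (m - 2)^2*(m + 4)*(m^2 + 6*m + 8) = (m - 2)^2*(m + 4)^2*(m + 2)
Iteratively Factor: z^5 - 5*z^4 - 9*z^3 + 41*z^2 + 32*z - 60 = (z - 3)*(z^4 - 2*z^3 - 15*z^2 - 4*z + 20) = (z - 3)*(z + 2)*(z^3 - 4*z^2 - 7*z + 10) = (z - 3)*(z - 1)*(z + 2)*(z^2 - 3*z - 10) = (z - 3)*(z - 1)*(z + 2)^2*(z - 5)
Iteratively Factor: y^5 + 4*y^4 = (y)*(y^4 + 4*y^3) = y^2*(y^3 + 4*y^2) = y^3*(y^2 + 4*y) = y^4*(y + 4)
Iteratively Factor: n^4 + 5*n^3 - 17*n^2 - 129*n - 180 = (n - 5)*(n^3 + 10*n^2 + 33*n + 36) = (n - 5)*(n + 4)*(n^2 + 6*n + 9) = (n - 5)*(n + 3)*(n + 4)*(n + 3)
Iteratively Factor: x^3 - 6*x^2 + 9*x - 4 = (x - 1)*(x^2 - 5*x + 4) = (x - 1)^2*(x - 4)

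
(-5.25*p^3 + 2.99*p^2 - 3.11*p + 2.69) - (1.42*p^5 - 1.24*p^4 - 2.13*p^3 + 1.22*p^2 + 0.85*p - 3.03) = -1.42*p^5 + 1.24*p^4 - 3.12*p^3 + 1.77*p^2 - 3.96*p + 5.72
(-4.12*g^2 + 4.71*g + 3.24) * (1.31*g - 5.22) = -5.3972*g^3 + 27.6765*g^2 - 20.3418*g - 16.9128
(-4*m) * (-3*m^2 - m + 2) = 12*m^3 + 4*m^2 - 8*m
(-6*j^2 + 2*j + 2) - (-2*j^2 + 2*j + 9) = -4*j^2 - 7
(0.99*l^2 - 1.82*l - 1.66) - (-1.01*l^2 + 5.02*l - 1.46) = 2.0*l^2 - 6.84*l - 0.2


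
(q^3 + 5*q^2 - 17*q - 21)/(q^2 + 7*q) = q - 2 - 3/q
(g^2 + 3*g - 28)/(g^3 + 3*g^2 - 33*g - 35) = (g - 4)/(g^2 - 4*g - 5)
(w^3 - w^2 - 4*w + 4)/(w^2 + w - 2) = w - 2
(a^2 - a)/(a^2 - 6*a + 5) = a/(a - 5)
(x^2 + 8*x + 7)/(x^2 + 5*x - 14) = (x + 1)/(x - 2)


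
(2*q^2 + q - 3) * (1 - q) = -2*q^3 + q^2 + 4*q - 3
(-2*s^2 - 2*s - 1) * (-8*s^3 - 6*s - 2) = 16*s^5 + 16*s^4 + 20*s^3 + 16*s^2 + 10*s + 2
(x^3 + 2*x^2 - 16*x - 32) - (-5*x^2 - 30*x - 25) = x^3 + 7*x^2 + 14*x - 7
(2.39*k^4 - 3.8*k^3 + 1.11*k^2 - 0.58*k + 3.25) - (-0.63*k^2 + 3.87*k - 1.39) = 2.39*k^4 - 3.8*k^3 + 1.74*k^2 - 4.45*k + 4.64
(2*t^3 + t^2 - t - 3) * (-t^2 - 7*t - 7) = -2*t^5 - 15*t^4 - 20*t^3 + 3*t^2 + 28*t + 21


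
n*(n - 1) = n^2 - n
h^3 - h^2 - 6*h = h*(h - 3)*(h + 2)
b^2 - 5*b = b*(b - 5)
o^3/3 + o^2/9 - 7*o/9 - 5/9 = (o/3 + 1/3)*(o - 5/3)*(o + 1)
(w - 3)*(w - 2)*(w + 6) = w^3 + w^2 - 24*w + 36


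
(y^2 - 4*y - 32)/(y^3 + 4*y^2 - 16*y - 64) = (y - 8)/(y^2 - 16)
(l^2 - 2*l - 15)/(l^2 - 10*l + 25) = (l + 3)/(l - 5)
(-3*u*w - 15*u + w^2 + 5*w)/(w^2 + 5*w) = (-3*u + w)/w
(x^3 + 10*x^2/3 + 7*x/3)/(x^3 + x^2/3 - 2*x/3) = (3*x + 7)/(3*x - 2)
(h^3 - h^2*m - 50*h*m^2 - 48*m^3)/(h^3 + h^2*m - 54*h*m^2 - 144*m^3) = (h + m)/(h + 3*m)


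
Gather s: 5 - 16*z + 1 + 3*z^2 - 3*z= 3*z^2 - 19*z + 6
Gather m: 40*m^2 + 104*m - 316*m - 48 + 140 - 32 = 40*m^2 - 212*m + 60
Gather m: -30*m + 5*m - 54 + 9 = -25*m - 45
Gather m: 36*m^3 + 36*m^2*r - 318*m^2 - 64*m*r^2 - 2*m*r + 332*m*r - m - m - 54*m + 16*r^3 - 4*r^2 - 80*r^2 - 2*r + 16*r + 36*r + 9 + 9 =36*m^3 + m^2*(36*r - 318) + m*(-64*r^2 + 330*r - 56) + 16*r^3 - 84*r^2 + 50*r + 18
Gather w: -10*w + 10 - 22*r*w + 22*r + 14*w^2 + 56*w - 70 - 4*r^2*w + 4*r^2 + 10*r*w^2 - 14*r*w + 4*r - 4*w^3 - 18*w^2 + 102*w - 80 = 4*r^2 + 26*r - 4*w^3 + w^2*(10*r - 4) + w*(-4*r^2 - 36*r + 148) - 140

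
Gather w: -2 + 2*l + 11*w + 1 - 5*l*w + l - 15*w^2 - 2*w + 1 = 3*l - 15*w^2 + w*(9 - 5*l)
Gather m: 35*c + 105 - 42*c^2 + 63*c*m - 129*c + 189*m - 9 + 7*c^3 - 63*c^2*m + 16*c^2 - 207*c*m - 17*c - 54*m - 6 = 7*c^3 - 26*c^2 - 111*c + m*(-63*c^2 - 144*c + 135) + 90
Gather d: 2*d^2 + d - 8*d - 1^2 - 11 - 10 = 2*d^2 - 7*d - 22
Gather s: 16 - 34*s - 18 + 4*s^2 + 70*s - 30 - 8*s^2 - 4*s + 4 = -4*s^2 + 32*s - 28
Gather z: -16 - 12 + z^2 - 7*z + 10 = z^2 - 7*z - 18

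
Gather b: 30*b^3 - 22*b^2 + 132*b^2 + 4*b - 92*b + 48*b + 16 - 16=30*b^3 + 110*b^2 - 40*b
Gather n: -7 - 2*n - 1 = -2*n - 8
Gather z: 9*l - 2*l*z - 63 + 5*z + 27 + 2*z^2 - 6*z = 9*l + 2*z^2 + z*(-2*l - 1) - 36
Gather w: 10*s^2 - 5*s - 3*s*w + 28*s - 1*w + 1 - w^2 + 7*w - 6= 10*s^2 + 23*s - w^2 + w*(6 - 3*s) - 5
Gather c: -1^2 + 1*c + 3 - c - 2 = 0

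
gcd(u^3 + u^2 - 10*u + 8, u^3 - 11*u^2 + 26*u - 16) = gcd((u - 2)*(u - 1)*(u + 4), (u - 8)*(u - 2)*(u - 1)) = u^2 - 3*u + 2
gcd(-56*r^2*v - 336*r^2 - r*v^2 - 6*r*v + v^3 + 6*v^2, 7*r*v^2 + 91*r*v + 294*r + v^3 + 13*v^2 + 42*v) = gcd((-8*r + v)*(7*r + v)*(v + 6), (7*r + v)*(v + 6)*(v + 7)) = 7*r*v + 42*r + v^2 + 6*v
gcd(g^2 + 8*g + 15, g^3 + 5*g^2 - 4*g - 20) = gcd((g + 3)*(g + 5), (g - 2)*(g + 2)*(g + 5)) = g + 5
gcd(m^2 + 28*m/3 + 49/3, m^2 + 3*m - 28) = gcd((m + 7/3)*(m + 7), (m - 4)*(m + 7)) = m + 7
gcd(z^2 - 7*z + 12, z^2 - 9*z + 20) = z - 4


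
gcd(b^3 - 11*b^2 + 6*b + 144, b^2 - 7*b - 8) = b - 8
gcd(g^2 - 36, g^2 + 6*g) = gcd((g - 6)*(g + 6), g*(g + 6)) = g + 6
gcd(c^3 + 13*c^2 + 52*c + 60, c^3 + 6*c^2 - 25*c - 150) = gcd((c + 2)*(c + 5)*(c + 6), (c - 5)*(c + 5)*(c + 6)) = c^2 + 11*c + 30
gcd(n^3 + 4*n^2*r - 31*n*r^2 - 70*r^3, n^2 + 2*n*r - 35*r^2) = -n^2 - 2*n*r + 35*r^2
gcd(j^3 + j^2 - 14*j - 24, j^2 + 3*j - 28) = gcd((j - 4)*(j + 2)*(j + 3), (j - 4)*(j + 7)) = j - 4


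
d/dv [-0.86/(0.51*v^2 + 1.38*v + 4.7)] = (0.8772*v + 1.1868)/(0.51*v^2 + 1.38*v + 4.7)^2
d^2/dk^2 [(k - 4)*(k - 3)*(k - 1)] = 6*k - 16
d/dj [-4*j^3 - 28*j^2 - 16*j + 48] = -12*j^2 - 56*j - 16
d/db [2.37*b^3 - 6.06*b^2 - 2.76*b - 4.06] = 7.11*b^2 - 12.12*b - 2.76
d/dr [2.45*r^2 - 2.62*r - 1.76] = 4.9*r - 2.62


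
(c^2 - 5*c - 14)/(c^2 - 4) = (c - 7)/(c - 2)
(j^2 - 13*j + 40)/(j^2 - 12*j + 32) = (j - 5)/(j - 4)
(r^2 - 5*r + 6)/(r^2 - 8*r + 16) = (r^2 - 5*r + 6)/(r^2 - 8*r + 16)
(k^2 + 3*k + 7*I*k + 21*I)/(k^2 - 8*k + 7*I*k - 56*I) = (k + 3)/(k - 8)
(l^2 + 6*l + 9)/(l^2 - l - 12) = (l + 3)/(l - 4)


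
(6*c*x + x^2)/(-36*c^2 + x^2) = x/(-6*c + x)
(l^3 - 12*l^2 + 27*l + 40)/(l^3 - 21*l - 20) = (l - 8)/(l + 4)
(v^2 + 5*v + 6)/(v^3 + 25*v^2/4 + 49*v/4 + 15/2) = 4/(4*v + 5)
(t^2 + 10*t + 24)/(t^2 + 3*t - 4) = (t + 6)/(t - 1)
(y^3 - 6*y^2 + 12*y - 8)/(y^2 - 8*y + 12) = (y^2 - 4*y + 4)/(y - 6)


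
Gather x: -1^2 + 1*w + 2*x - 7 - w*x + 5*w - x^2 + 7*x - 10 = 6*w - x^2 + x*(9 - w) - 18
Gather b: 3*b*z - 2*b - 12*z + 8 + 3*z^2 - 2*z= b*(3*z - 2) + 3*z^2 - 14*z + 8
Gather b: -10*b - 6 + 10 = 4 - 10*b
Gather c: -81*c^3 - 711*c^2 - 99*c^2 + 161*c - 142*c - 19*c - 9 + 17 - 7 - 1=-81*c^3 - 810*c^2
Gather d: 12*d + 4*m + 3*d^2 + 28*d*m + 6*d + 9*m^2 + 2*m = 3*d^2 + d*(28*m + 18) + 9*m^2 + 6*m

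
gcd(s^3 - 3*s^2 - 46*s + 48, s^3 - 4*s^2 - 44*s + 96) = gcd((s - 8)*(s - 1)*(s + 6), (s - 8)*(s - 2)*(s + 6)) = s^2 - 2*s - 48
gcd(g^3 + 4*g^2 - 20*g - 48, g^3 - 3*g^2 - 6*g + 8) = g^2 - 2*g - 8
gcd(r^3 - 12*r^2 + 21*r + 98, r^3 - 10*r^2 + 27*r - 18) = 1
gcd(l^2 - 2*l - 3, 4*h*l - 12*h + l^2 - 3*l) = l - 3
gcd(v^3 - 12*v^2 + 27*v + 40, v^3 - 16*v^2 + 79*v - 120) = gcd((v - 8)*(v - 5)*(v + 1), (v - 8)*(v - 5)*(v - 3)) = v^2 - 13*v + 40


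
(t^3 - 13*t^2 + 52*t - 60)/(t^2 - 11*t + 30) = t - 2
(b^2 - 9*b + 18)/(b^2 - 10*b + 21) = (b - 6)/(b - 7)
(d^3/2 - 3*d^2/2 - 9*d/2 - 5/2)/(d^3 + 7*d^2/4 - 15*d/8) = 4*(d^3 - 3*d^2 - 9*d - 5)/(d*(8*d^2 + 14*d - 15))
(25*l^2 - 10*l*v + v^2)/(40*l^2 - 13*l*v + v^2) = (-5*l + v)/(-8*l + v)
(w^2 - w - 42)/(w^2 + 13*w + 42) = (w - 7)/(w + 7)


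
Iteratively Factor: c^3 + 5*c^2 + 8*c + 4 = (c + 2)*(c^2 + 3*c + 2) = (c + 1)*(c + 2)*(c + 2)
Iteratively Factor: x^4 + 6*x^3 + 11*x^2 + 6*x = (x)*(x^3 + 6*x^2 + 11*x + 6) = x*(x + 1)*(x^2 + 5*x + 6) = x*(x + 1)*(x + 2)*(x + 3)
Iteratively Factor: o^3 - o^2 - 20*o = (o)*(o^2 - o - 20) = o*(o + 4)*(o - 5)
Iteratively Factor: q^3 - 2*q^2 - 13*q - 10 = (q - 5)*(q^2 + 3*q + 2) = (q - 5)*(q + 1)*(q + 2)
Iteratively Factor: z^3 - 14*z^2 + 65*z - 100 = (z - 5)*(z^2 - 9*z + 20) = (z - 5)*(z - 4)*(z - 5)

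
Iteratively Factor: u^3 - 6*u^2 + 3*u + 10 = (u + 1)*(u^2 - 7*u + 10) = (u - 2)*(u + 1)*(u - 5)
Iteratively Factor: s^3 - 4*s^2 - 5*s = (s - 5)*(s^2 + s) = (s - 5)*(s + 1)*(s)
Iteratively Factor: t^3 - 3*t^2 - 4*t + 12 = (t - 2)*(t^2 - t - 6) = (t - 2)*(t + 2)*(t - 3)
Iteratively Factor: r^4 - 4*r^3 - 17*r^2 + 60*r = (r - 5)*(r^3 + r^2 - 12*r) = (r - 5)*(r - 3)*(r^2 + 4*r) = r*(r - 5)*(r - 3)*(r + 4)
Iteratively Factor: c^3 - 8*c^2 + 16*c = (c)*(c^2 - 8*c + 16) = c*(c - 4)*(c - 4)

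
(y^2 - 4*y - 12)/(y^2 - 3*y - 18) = (y + 2)/(y + 3)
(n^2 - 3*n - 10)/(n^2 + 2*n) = (n - 5)/n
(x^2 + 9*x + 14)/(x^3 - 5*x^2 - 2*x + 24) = (x + 7)/(x^2 - 7*x + 12)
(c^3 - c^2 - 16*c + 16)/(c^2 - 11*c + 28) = (c^2 + 3*c - 4)/(c - 7)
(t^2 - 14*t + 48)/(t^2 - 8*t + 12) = (t - 8)/(t - 2)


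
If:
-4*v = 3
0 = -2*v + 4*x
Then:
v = -3/4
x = -3/8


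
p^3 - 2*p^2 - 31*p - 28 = (p - 7)*(p + 1)*(p + 4)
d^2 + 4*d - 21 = (d - 3)*(d + 7)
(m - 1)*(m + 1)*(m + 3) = m^3 + 3*m^2 - m - 3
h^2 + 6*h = h*(h + 6)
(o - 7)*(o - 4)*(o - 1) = o^3 - 12*o^2 + 39*o - 28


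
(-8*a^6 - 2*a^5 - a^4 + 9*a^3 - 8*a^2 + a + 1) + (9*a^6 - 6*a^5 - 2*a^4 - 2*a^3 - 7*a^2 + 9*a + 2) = a^6 - 8*a^5 - 3*a^4 + 7*a^3 - 15*a^2 + 10*a + 3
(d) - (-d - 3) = 2*d + 3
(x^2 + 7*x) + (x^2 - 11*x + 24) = 2*x^2 - 4*x + 24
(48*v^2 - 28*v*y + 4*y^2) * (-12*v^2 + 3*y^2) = -576*v^4 + 336*v^3*y + 96*v^2*y^2 - 84*v*y^3 + 12*y^4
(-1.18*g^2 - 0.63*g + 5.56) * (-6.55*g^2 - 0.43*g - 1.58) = 7.729*g^4 + 4.6339*g^3 - 34.2827*g^2 - 1.3954*g - 8.7848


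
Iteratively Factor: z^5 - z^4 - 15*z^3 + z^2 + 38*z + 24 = (z + 3)*(z^4 - 4*z^3 - 3*z^2 + 10*z + 8) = (z + 1)*(z + 3)*(z^3 - 5*z^2 + 2*z + 8) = (z - 2)*(z + 1)*(z + 3)*(z^2 - 3*z - 4) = (z - 2)*(z + 1)^2*(z + 3)*(z - 4)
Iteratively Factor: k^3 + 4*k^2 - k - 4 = (k + 1)*(k^2 + 3*k - 4) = (k - 1)*(k + 1)*(k + 4)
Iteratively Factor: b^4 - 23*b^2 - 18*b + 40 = (b - 5)*(b^3 + 5*b^2 + 2*b - 8) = (b - 5)*(b - 1)*(b^2 + 6*b + 8) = (b - 5)*(b - 1)*(b + 4)*(b + 2)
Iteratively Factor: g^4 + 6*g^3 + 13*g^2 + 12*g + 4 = (g + 2)*(g^3 + 4*g^2 + 5*g + 2) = (g + 2)^2*(g^2 + 2*g + 1) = (g + 1)*(g + 2)^2*(g + 1)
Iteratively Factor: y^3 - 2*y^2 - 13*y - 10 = (y + 2)*(y^2 - 4*y - 5) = (y + 1)*(y + 2)*(y - 5)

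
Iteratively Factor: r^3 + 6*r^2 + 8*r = (r + 2)*(r^2 + 4*r) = r*(r + 2)*(r + 4)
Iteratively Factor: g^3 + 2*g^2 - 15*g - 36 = (g + 3)*(g^2 - g - 12) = (g - 4)*(g + 3)*(g + 3)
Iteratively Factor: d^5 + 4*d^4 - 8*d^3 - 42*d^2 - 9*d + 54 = (d + 3)*(d^4 + d^3 - 11*d^2 - 9*d + 18) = (d - 3)*(d + 3)*(d^3 + 4*d^2 + d - 6) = (d - 3)*(d - 1)*(d + 3)*(d^2 + 5*d + 6) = (d - 3)*(d - 1)*(d + 2)*(d + 3)*(d + 3)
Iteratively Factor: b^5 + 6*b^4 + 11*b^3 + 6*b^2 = (b + 1)*(b^4 + 5*b^3 + 6*b^2) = b*(b + 1)*(b^3 + 5*b^2 + 6*b) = b*(b + 1)*(b + 2)*(b^2 + 3*b) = b^2*(b + 1)*(b + 2)*(b + 3)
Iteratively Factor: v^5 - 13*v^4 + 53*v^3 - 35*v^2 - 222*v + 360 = (v - 4)*(v^4 - 9*v^3 + 17*v^2 + 33*v - 90) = (v - 4)*(v + 2)*(v^3 - 11*v^2 + 39*v - 45) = (v - 4)*(v - 3)*(v + 2)*(v^2 - 8*v + 15) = (v - 5)*(v - 4)*(v - 3)*(v + 2)*(v - 3)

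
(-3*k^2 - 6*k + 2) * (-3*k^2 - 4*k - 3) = 9*k^4 + 30*k^3 + 27*k^2 + 10*k - 6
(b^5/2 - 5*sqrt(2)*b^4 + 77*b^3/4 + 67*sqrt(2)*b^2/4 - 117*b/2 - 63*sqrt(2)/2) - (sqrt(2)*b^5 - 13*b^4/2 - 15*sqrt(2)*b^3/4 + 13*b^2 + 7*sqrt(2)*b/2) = -sqrt(2)*b^5 + b^5/2 - 5*sqrt(2)*b^4 + 13*b^4/2 + 15*sqrt(2)*b^3/4 + 77*b^3/4 - 13*b^2 + 67*sqrt(2)*b^2/4 - 117*b/2 - 7*sqrt(2)*b/2 - 63*sqrt(2)/2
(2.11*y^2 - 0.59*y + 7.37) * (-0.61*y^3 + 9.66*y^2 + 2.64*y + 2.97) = -1.2871*y^5 + 20.7425*y^4 - 4.6247*y^3 + 75.9033*y^2 + 17.7045*y + 21.8889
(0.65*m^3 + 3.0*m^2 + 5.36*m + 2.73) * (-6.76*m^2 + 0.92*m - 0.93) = -4.394*m^5 - 19.682*m^4 - 34.0781*m^3 - 16.3136*m^2 - 2.4732*m - 2.5389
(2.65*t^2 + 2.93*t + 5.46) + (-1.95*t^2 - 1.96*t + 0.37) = 0.7*t^2 + 0.97*t + 5.83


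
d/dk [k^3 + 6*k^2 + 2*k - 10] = 3*k^2 + 12*k + 2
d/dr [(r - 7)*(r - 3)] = 2*r - 10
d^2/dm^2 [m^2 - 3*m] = 2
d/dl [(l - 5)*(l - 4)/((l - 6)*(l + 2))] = (5*l^2 - 64*l + 188)/(l^4 - 8*l^3 - 8*l^2 + 96*l + 144)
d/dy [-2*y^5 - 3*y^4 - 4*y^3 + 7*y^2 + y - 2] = -10*y^4 - 12*y^3 - 12*y^2 + 14*y + 1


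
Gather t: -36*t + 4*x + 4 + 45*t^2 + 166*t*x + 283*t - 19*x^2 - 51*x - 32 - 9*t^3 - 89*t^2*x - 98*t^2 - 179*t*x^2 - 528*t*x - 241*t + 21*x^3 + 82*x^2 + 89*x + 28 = -9*t^3 + t^2*(-89*x - 53) + t*(-179*x^2 - 362*x + 6) + 21*x^3 + 63*x^2 + 42*x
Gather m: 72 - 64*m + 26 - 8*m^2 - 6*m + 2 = -8*m^2 - 70*m + 100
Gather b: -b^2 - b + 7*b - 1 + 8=-b^2 + 6*b + 7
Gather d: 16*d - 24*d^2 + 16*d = -24*d^2 + 32*d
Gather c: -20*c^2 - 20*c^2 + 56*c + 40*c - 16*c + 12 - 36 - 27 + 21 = -40*c^2 + 80*c - 30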